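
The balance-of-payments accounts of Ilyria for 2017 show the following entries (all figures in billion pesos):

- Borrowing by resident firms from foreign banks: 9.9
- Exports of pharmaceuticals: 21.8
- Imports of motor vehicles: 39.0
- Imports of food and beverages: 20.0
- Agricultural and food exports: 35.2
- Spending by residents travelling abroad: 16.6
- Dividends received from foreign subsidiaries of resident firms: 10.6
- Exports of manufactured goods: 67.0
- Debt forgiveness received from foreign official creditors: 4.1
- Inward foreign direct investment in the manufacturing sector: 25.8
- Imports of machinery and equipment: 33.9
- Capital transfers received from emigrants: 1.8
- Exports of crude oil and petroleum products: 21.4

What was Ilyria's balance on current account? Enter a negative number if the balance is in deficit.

46.5

Goods: -33.9 + 21.4 - 20.0 + 67.0 + 35.2 + 21.8 - 39.0 = 52.5
Services: -16.6
Primary income: 10.6
Current account = 52.5 + (-16.6) + 10.6 = 46.5
(Excluded from the current account — financial account: borrowing by resident firms from foreign banks 9.9, inward foreign direct investment in the manufacturing sector 25.8; capital account: debt forgiveness received from foreign official creditors 4.1, capital transfers received from emigrants 1.8.)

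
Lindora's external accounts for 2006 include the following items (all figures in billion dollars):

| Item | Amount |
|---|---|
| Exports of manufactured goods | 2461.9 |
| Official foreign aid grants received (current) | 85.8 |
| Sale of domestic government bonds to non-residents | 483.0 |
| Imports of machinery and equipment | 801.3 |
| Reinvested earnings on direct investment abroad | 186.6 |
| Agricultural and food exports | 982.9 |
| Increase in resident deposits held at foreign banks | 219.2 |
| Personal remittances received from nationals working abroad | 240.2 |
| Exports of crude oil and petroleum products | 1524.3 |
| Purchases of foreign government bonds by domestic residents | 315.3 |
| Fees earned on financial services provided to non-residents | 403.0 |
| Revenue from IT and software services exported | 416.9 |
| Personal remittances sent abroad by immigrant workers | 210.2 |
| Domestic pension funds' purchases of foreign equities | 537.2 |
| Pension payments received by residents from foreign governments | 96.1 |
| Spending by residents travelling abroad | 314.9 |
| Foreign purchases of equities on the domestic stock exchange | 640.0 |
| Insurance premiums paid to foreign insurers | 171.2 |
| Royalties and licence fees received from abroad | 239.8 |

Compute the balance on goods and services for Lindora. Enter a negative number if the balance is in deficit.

Goods: 2461.9 + 982.9 + 1524.3 - 801.3 = 4167.8
Services: -171.2 + 239.8 + 403.0 - 314.9 + 416.9 = 573.6
Trade balance = 4167.8 + 573.6 = 4741.4
(Excluded from the trade balance — secondary income: official foreign aid grants received (current) 85.8, personal remittances received from nationals working abroad 240.2, personal remittances sent abroad by immigrant workers 210.2, pension payments received by residents from foreign governments 96.1; financial account: sale of domestic government bonds to non-residents 483.0, increase in resident deposits held at foreign banks 219.2, purchases of foreign government bonds by domestic residents 315.3, domestic pension funds' purchases of foreign equities 537.2, foreign purchases of equities on the domestic stock exchange 640.0; primary income: reinvested earnings on direct investment abroad 186.6.)

4741.4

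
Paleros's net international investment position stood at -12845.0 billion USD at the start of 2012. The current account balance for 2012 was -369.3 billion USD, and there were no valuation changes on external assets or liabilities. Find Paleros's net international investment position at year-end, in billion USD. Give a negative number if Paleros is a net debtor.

-13214.3

With no valuation effects, change in NIIP = current account = -369.3
End-of-year NIIP = -12845.0 + (-369.3) = -13214.3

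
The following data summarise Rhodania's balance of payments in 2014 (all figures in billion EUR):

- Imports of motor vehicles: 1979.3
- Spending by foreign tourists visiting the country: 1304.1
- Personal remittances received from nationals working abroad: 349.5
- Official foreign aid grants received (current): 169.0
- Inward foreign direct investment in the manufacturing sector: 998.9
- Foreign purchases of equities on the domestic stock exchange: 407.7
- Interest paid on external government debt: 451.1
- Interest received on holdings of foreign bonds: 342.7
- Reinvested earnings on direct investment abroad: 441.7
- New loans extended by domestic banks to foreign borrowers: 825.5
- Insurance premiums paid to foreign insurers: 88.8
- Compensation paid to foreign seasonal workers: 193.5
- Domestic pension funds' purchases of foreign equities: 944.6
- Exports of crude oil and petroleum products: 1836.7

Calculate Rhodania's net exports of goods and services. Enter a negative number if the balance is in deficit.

1072.7

Goods: 1836.7 - 1979.3 = -142.6
Services: 1304.1 - 88.8 = 1215.3
Trade balance = -142.6 + 1215.3 = 1072.7
(Excluded from the trade balance — secondary income: personal remittances received from nationals working abroad 349.5, official foreign aid grants received (current) 169.0; financial account: inward foreign direct investment in the manufacturing sector 998.9, foreign purchases of equities on the domestic stock exchange 407.7, new loans extended by domestic banks to foreign borrowers 825.5, domestic pension funds' purchases of foreign equities 944.6; primary income: interest paid on external government debt 451.1, interest received on holdings of foreign bonds 342.7, reinvested earnings on direct investment abroad 441.7, compensation paid to foreign seasonal workers 193.5.)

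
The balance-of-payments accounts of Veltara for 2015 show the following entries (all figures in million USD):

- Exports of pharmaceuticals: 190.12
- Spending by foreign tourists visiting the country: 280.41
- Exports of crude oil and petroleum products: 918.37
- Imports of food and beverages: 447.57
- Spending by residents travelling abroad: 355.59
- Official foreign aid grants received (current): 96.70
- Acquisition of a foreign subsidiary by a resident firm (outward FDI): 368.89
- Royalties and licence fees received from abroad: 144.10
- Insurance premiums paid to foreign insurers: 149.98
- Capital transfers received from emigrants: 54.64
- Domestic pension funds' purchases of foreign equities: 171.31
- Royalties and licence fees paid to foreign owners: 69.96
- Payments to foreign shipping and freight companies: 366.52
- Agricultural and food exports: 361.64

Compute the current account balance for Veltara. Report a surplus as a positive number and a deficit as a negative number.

Goods: -447.57 + 918.37 + 361.64 + 190.12 = 1022.56
Services: -69.96 + 144.10 - 366.52 + 280.41 - 149.98 - 355.59 = -517.54
Secondary income: 96.70
Current account = 1022.56 + (-517.54) + 96.70 = 601.72
(Excluded from the current account — financial account: acquisition of a foreign subsidiary by a resident firm (outward FDI) 368.89, domestic pension funds' purchases of foreign equities 171.31; capital account: capital transfers received from emigrants 54.64.)

601.72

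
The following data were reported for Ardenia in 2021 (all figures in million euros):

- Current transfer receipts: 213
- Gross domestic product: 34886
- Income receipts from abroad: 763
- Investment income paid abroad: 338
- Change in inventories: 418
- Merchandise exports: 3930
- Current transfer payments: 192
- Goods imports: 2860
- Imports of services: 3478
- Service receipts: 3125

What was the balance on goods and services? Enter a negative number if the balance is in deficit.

717

Goods balance = 3930 - 2860 = 1070
Services balance = 3125 - 3478 = -353
Trade balance (goods + services) = 1070 + (-353) = 717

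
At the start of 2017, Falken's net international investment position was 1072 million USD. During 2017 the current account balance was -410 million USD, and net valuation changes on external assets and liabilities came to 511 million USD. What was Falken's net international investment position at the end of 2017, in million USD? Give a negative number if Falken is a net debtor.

Change in NIIP = current account + net valuation change = -410 + 511 = 101
End-of-year NIIP = 1072 + 101 = 1173

1173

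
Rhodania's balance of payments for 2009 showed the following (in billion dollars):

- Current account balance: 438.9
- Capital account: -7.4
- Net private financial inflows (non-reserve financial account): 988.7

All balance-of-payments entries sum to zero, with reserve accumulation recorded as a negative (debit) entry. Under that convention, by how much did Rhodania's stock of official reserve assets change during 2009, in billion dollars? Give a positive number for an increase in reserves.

1420.2

Official reserve transactions balance = -(438.9 + (-7.4) + 988.7) = -1420.2
An accumulation of reserves is recorded as a debit (negative entry), so the change in the stock of reserves is the negative of that balance.
Change in official reserves = -(-1420.2) = 1420.2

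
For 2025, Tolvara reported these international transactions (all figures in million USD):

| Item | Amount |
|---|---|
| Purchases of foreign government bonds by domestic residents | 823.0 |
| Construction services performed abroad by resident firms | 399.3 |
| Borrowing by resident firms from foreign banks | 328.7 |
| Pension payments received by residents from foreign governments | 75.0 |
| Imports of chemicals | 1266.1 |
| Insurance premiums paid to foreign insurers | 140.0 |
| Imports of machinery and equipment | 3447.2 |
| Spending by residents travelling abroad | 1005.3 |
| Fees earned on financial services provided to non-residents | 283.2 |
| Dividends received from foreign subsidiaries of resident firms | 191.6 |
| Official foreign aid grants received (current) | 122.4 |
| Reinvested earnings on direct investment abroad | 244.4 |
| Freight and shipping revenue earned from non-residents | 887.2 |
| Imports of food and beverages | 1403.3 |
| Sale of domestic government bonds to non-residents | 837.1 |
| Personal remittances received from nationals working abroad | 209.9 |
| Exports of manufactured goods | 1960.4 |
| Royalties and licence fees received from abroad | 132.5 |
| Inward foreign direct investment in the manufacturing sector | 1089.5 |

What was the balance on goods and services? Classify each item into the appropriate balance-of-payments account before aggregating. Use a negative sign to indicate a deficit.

Goods: -1266.1 - 1403.3 + 1960.4 - 3447.2 = -4156.2
Services: -140.0 - 1005.3 + 887.2 + 132.5 + 399.3 + 283.2 = 556.9
Trade balance = -4156.2 + 556.9 = -3599.3
(Excluded from the trade balance — financial account: purchases of foreign government bonds by domestic residents 823.0, borrowing by resident firms from foreign banks 328.7, sale of domestic government bonds to non-residents 837.1, inward foreign direct investment in the manufacturing sector 1089.5; secondary income: pension payments received by residents from foreign governments 75.0, official foreign aid grants received (current) 122.4, personal remittances received from nationals working abroad 209.9; primary income: dividends received from foreign subsidiaries of resident firms 191.6, reinvested earnings on direct investment abroad 244.4.)

-3599.3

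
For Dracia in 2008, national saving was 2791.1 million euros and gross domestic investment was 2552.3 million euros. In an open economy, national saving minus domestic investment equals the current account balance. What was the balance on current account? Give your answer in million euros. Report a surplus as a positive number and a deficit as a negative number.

S - I = CA (net lending to the rest of the world).
CA = S - I = 2791.1 - 2552.3 = 238.8

238.8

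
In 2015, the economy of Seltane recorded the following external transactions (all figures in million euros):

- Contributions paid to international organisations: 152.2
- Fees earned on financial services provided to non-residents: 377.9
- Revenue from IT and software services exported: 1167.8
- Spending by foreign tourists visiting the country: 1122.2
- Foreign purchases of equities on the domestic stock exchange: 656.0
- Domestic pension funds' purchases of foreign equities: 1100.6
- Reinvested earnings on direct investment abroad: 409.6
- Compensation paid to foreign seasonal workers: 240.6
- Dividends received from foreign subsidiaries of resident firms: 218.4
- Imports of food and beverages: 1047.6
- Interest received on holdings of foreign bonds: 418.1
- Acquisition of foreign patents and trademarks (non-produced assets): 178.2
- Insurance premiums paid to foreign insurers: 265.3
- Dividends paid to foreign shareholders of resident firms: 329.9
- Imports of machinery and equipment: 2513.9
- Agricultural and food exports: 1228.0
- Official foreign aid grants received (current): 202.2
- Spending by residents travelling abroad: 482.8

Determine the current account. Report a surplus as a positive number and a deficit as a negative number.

111.9

Goods: -2513.9 - 1047.6 + 1228.0 = -2333.5
Services: 1167.8 + 1122.2 + 377.9 - 265.3 - 482.8 = 1919.8
Primary income: 418.1 + 218.4 - 329.9 - 240.6 + 409.6 = 475.6
Secondary income: -152.2 + 202.2 = 50.0
Current account = (-2333.5) + 1919.8 + 475.6 + 50.0 = 111.9
(Excluded from the current account — financial account: foreign purchases of equities on the domestic stock exchange 656.0, domestic pension funds' purchases of foreign equities 1100.6; capital account: acquisition of foreign patents and trademarks (non-produced assets) 178.2.)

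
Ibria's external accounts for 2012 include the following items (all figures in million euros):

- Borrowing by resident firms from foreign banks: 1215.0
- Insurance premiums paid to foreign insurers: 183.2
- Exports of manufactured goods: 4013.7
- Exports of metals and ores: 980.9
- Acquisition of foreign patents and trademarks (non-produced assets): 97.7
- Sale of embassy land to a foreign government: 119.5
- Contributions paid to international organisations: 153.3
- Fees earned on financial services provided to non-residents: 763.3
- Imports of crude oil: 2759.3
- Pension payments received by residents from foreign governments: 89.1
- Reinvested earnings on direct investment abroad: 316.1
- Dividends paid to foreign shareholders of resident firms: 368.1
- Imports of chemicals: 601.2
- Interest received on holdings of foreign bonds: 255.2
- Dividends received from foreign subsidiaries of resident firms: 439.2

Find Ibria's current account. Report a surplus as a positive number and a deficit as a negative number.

2792.4

Goods: -601.2 - 2759.3 + 980.9 + 4013.7 = 1634.1
Services: -183.2 + 763.3 = 580.1
Primary income: 439.2 + 255.2 - 368.1 + 316.1 = 642.4
Secondary income: -153.3 + 89.1 = -64.2
Current account = 1634.1 + 580.1 + 642.4 + (-64.2) = 2792.4
(Excluded from the current account — financial account: borrowing by resident firms from foreign banks 1215.0; capital account: acquisition of foreign patents and trademarks (non-produced assets) 97.7, sale of embassy land to a foreign government 119.5.)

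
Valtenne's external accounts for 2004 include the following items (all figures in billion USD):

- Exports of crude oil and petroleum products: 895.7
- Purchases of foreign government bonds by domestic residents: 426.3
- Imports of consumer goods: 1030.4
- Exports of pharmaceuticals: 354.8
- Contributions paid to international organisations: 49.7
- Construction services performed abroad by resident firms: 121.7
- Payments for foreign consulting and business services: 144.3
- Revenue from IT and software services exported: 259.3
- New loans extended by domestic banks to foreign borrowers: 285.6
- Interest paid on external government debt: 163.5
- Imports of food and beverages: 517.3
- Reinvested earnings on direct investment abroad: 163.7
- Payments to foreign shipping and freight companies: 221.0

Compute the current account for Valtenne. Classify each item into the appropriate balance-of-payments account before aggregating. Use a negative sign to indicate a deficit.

Goods: 895.7 - 517.3 + 354.8 - 1030.4 = -297.2
Services: -144.3 - 221.0 + 121.7 + 259.3 = 15.7
Primary income: 163.7 - 163.5 = 0.2
Secondary income: -49.7
Current account = (-297.2) + 15.7 + 0.2 + (-49.7) = -331.0
(Excluded from the current account — financial account: purchases of foreign government bonds by domestic residents 426.3, new loans extended by domestic banks to foreign borrowers 285.6.)

-331.0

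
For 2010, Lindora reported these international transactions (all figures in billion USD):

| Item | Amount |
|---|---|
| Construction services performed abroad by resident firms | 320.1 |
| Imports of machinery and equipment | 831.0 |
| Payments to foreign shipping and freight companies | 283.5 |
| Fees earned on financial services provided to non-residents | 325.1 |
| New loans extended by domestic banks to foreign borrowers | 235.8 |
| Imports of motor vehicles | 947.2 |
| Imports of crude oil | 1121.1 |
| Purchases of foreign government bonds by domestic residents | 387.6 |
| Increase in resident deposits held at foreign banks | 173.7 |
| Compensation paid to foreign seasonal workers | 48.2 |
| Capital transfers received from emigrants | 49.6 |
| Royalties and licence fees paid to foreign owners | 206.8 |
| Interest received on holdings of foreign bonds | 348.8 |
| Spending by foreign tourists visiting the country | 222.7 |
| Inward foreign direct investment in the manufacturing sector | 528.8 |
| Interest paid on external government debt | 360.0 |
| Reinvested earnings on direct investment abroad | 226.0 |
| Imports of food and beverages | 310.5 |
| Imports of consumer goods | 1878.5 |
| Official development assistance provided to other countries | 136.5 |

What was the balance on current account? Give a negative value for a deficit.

Goods: -1878.5 - 831.0 - 310.5 - 947.2 - 1121.1 = -5088.3
Services: -206.8 + 325.1 + 222.7 + 320.1 - 283.5 = 377.6
Primary income: -48.2 + 348.8 + 226.0 - 360.0 = 166.6
Secondary income: -136.5
Current account = (-5088.3) + 377.6 + 166.6 + (-136.5) = -4680.6
(Excluded from the current account — financial account: new loans extended by domestic banks to foreign borrowers 235.8, purchases of foreign government bonds by domestic residents 387.6, increase in resident deposits held at foreign banks 173.7, inward foreign direct investment in the manufacturing sector 528.8; capital account: capital transfers received from emigrants 49.6.)

-4680.6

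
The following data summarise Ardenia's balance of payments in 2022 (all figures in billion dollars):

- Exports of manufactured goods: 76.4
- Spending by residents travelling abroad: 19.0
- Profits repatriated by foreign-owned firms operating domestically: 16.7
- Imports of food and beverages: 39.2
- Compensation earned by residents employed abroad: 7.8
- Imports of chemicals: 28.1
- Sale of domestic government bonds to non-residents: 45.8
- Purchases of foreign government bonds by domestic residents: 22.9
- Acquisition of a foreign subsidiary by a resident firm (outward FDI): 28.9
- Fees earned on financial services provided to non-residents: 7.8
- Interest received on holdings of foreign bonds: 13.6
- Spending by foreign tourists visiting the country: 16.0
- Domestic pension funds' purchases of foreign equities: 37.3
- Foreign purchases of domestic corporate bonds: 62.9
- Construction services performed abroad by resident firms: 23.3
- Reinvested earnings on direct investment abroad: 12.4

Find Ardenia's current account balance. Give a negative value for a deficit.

Goods: -28.1 - 39.2 + 76.4 = 9.1
Services: -19.0 + 7.8 + 16.0 + 23.3 = 28.1
Primary income: -16.7 + 12.4 + 7.8 + 13.6 = 17.1
Current account = 9.1 + 28.1 + 17.1 = 54.3
(Excluded from the current account — financial account: sale of domestic government bonds to non-residents 45.8, purchases of foreign government bonds by domestic residents 22.9, acquisition of a foreign subsidiary by a resident firm (outward FDI) 28.9, domestic pension funds' purchases of foreign equities 37.3, foreign purchases of domestic corporate bonds 62.9.)

54.3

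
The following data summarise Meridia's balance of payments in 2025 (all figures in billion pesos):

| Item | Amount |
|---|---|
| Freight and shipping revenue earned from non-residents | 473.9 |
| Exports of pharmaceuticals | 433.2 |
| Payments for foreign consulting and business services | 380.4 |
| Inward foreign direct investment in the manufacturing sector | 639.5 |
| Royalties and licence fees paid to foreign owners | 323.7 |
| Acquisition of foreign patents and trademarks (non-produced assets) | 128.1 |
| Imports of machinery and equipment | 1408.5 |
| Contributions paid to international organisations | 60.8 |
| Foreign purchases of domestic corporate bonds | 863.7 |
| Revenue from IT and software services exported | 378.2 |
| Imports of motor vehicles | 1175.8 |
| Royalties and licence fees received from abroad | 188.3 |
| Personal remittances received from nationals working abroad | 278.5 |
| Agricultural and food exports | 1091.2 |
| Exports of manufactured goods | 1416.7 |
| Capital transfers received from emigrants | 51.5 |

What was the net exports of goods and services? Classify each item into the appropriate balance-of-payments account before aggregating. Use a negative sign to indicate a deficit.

693.1

Goods: 433.2 - 1175.8 + 1416.7 + 1091.2 - 1408.5 = 356.8
Services: -380.4 + 378.2 + 473.9 + 188.3 - 323.7 = 336.3
Trade balance = 356.8 + 336.3 = 693.1
(Excluded from the trade balance — financial account: inward foreign direct investment in the manufacturing sector 639.5, foreign purchases of domestic corporate bonds 863.7; capital account: acquisition of foreign patents and trademarks (non-produced assets) 128.1, capital transfers received from emigrants 51.5; secondary income: contributions paid to international organisations 60.8, personal remittances received from nationals working abroad 278.5.)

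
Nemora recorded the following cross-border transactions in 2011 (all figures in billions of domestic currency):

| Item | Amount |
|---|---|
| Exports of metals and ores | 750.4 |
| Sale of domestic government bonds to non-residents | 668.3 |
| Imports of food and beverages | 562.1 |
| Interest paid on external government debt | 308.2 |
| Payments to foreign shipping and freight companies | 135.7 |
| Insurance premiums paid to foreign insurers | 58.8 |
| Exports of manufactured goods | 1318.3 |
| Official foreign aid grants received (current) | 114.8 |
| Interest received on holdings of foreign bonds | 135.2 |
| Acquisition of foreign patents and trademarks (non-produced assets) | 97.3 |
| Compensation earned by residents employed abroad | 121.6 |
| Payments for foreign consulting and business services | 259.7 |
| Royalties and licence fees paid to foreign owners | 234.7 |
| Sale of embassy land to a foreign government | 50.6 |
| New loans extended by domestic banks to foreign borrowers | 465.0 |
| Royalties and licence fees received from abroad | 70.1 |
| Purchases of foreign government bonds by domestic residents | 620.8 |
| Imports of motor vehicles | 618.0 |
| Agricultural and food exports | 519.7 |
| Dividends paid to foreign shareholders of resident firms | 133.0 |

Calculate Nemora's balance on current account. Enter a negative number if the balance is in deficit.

Goods: 750.4 - 618.0 - 562.1 + 1318.3 + 519.7 = 1408.3
Services: 70.1 - 58.8 - 259.7 - 135.7 - 234.7 = -618.8
Primary income: 135.2 - 133.0 + 121.6 - 308.2 = -184.4
Secondary income: 114.8
Current account = 1408.3 + (-618.8) + (-184.4) + 114.8 = 719.9
(Excluded from the current account — financial account: sale of domestic government bonds to non-residents 668.3, new loans extended by domestic banks to foreign borrowers 465.0, purchases of foreign government bonds by domestic residents 620.8; capital account: acquisition of foreign patents and trademarks (non-produced assets) 97.3, sale of embassy land to a foreign government 50.6.)

719.9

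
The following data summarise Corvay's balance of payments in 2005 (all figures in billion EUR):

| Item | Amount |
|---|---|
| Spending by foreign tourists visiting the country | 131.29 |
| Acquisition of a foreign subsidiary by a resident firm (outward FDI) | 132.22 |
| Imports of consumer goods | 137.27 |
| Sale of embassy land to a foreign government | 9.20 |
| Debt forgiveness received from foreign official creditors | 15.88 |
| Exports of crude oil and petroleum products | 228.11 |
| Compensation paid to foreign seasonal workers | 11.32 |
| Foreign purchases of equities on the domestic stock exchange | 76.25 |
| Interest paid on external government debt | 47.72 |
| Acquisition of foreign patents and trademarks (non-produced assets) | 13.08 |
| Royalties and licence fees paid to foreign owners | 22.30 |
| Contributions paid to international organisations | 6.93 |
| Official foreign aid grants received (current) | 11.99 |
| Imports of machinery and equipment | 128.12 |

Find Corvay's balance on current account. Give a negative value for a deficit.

17.73

Goods: -137.27 - 128.12 + 228.11 = -37.28
Services: 131.29 - 22.30 = 108.99
Primary income: -47.72 - 11.32 = -59.04
Secondary income: -6.93 + 11.99 = 5.06
Current account = (-37.28) + 108.99 + (-59.04) + 5.06 = 17.73
(Excluded from the current account — financial account: acquisition of a foreign subsidiary by a resident firm (outward FDI) 132.22, foreign purchases of equities on the domestic stock exchange 76.25; capital account: sale of embassy land to a foreign government 9.20, debt forgiveness received from foreign official creditors 15.88, acquisition of foreign patents and trademarks (non-produced assets) 13.08.)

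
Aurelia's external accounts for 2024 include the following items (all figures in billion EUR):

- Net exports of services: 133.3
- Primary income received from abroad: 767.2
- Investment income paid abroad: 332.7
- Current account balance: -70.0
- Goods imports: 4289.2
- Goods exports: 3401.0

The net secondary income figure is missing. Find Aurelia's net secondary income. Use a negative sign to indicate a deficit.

250.4

Current account = goods balance + services balance + net primary income + net secondary income
Sum of the known components = -320.4
Net secondary income = CA - (known components) = -70.0 - (-320.4) = 250.4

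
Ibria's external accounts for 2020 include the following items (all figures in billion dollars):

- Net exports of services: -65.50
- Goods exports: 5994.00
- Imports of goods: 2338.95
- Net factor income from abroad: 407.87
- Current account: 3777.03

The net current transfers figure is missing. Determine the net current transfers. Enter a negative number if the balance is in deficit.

Current account = goods balance + services balance + net primary income + net secondary income
Sum of the known components = 3997.42
Net current transfers = CA - (known components) = 3777.03 - 3997.42 = -220.39

-220.39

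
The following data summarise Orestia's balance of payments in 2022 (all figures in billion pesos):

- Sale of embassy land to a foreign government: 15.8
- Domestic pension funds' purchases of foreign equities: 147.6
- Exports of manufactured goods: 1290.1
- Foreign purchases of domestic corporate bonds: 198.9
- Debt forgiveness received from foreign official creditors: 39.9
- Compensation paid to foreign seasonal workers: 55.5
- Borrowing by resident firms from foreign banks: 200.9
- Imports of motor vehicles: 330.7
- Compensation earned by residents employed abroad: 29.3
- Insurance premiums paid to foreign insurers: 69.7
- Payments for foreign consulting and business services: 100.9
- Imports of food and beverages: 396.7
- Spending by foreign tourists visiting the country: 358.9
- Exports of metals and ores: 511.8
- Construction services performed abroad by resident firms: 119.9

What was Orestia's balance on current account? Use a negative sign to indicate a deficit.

Goods: 1290.1 + 511.8 - 330.7 - 396.7 = 1074.5
Services: 119.9 - 100.9 + 358.9 - 69.7 = 308.2
Primary income: -55.5 + 29.3 = -26.2
Current account = 1074.5 + 308.2 + (-26.2) = 1356.5
(Excluded from the current account — capital account: sale of embassy land to a foreign government 15.8, debt forgiveness received from foreign official creditors 39.9; financial account: domestic pension funds' purchases of foreign equities 147.6, foreign purchases of domestic corporate bonds 198.9, borrowing by resident firms from foreign banks 200.9.)

1356.5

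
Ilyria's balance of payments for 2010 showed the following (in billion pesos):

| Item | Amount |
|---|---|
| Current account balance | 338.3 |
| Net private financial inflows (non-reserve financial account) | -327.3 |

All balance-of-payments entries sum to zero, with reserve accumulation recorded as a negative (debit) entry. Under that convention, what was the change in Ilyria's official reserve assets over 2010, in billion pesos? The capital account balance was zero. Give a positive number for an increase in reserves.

Official reserve transactions balance = -(338.3 + (-327.3)) = -11.0
An accumulation of reserves is recorded as a debit (negative entry), so the change in the stock of reserves is the negative of that balance.
Change in official reserves = -(-11.0) = 11.0

11.0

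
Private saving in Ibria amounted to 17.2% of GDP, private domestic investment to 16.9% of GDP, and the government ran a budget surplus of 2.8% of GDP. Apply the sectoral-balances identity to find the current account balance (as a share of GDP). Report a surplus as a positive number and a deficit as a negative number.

3.1

By the sectoral-balances identity, CA = (S_private - I) + (T - G).
Private balance = 17.2 - 16.9 = 0.3
Government balance (T - G) = 2.8
CA = 0.3 + 2.8 = 3.1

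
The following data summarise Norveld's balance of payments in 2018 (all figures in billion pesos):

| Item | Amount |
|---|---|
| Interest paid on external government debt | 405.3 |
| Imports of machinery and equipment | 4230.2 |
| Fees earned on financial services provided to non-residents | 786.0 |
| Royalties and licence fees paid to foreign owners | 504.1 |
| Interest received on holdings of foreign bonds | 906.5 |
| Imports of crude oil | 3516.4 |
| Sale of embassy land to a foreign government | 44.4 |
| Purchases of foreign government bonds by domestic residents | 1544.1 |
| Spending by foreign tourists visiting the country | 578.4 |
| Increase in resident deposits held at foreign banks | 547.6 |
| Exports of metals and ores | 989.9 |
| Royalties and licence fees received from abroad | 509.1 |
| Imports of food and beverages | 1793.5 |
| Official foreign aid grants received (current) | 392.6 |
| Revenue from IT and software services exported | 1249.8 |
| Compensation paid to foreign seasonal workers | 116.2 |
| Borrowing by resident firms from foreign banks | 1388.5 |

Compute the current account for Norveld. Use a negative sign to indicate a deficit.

Goods: -1793.5 - 3516.4 + 989.9 - 4230.2 = -8550.2
Services: 509.1 + 578.4 + 1249.8 + 786.0 - 504.1 = 2619.2
Primary income: 906.5 - 405.3 - 116.2 = 385.0
Secondary income: 392.6
Current account = (-8550.2) + 2619.2 + 385.0 + 392.6 = -5153.4
(Excluded from the current account — capital account: sale of embassy land to a foreign government 44.4; financial account: purchases of foreign government bonds by domestic residents 1544.1, increase in resident deposits held at foreign banks 547.6, borrowing by resident firms from foreign banks 1388.5.)

-5153.4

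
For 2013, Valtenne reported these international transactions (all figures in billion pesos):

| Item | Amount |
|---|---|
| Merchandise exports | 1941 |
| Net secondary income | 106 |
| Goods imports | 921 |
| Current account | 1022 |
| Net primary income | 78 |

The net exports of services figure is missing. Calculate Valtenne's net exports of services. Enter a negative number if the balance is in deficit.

-182

Current account = goods balance + services balance + net primary income + net secondary income
Sum of the known components = 1204
Net exports of services = CA - (known components) = 1022 - 1204 = -182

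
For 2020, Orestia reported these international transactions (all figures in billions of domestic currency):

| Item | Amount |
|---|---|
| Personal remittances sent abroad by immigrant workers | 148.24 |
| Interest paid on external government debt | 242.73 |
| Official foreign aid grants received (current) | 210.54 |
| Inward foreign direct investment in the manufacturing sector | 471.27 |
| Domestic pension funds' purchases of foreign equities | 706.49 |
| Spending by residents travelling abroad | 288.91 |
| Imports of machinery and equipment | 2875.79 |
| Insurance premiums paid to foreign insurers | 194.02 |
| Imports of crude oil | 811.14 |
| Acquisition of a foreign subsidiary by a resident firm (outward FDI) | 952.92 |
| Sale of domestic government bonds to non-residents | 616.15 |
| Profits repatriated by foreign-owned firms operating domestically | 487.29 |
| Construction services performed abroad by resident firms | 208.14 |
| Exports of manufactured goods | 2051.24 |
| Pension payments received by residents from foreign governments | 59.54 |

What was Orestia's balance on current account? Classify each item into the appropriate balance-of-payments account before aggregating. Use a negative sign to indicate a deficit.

Goods: -2875.79 + 2051.24 - 811.14 = -1635.69
Services: -288.91 - 194.02 + 208.14 = -274.79
Primary income: -242.73 - 487.29 = -730.02
Secondary income: 59.54 + 210.54 - 148.24 = 121.84
Current account = (-1635.69) + (-274.79) + (-730.02) + 121.84 = -2518.66
(Excluded from the current account — financial account: inward foreign direct investment in the manufacturing sector 471.27, domestic pension funds' purchases of foreign equities 706.49, acquisition of a foreign subsidiary by a resident firm (outward FDI) 952.92, sale of domestic government bonds to non-residents 616.15.)

-2518.66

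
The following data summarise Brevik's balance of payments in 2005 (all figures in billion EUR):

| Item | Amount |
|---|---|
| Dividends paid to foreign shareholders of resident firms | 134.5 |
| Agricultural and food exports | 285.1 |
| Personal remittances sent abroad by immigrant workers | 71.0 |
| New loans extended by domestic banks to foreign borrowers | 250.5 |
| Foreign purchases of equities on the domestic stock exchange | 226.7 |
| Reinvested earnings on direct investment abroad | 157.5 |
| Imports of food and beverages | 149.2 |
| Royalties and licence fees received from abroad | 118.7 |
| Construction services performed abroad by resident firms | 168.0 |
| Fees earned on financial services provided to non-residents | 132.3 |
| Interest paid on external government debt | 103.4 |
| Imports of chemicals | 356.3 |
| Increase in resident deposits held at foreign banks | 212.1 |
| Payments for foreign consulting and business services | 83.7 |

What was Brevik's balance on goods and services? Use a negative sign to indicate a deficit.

Goods: 285.1 - 356.3 - 149.2 = -220.4
Services: 118.7 + 168.0 + 132.3 - 83.7 = 335.3
Trade balance = -220.4 + 335.3 = 114.9
(Excluded from the trade balance — primary income: dividends paid to foreign shareholders of resident firms 134.5, reinvested earnings on direct investment abroad 157.5, interest paid on external government debt 103.4; secondary income: personal remittances sent abroad by immigrant workers 71.0; financial account: new loans extended by domestic banks to foreign borrowers 250.5, foreign purchases of equities on the domestic stock exchange 226.7, increase in resident deposits held at foreign banks 212.1.)

114.9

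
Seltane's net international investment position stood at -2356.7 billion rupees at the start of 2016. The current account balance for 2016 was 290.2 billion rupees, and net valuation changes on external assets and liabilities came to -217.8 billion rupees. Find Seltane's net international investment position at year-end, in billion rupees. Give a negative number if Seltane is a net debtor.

-2284.3

Change in NIIP = current account + net valuation change = 290.2 + (-217.8) = 72.4
End-of-year NIIP = -2356.7 + 72.4 = -2284.3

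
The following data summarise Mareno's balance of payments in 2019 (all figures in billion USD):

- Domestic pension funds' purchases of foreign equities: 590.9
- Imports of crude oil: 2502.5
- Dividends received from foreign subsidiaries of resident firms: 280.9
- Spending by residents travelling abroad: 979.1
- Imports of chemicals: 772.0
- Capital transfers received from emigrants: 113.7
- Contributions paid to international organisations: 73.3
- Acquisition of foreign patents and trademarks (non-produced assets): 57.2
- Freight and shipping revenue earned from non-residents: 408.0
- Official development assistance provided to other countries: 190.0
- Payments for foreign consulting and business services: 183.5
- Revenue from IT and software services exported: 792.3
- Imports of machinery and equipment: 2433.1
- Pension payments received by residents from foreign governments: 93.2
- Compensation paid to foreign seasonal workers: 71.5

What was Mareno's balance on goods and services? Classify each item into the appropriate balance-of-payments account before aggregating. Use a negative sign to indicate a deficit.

-5669.9

Goods: -772.0 - 2502.5 - 2433.1 = -5707.6
Services: -979.1 + 408.0 + 792.3 - 183.5 = 37.7
Trade balance = -5707.6 + 37.7 = -5669.9
(Excluded from the trade balance — financial account: domestic pension funds' purchases of foreign equities 590.9; primary income: dividends received from foreign subsidiaries of resident firms 280.9, compensation paid to foreign seasonal workers 71.5; capital account: capital transfers received from emigrants 113.7, acquisition of foreign patents and trademarks (non-produced assets) 57.2; secondary income: contributions paid to international organisations 73.3, official development assistance provided to other countries 190.0, pension payments received by residents from foreign governments 93.2.)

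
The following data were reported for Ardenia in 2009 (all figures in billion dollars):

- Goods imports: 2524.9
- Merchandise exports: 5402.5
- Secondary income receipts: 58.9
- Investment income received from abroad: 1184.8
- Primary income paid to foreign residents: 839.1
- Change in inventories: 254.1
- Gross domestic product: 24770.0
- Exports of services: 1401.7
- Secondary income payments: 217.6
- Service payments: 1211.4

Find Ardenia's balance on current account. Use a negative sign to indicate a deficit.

Goods balance = 5402.5 - 2524.9 = 2877.6
Services balance = 1401.7 - 1211.4 = 190.3
Trade balance (goods + services) = 2877.6 + 190.3 = 3067.9
Net primary income = 1184.8 - 839.1 = 345.7
Net secondary income = 58.9 - 217.6 = -158.7
Current account = 3067.9 + 345.7 + (-158.7) = 3254.9

3254.9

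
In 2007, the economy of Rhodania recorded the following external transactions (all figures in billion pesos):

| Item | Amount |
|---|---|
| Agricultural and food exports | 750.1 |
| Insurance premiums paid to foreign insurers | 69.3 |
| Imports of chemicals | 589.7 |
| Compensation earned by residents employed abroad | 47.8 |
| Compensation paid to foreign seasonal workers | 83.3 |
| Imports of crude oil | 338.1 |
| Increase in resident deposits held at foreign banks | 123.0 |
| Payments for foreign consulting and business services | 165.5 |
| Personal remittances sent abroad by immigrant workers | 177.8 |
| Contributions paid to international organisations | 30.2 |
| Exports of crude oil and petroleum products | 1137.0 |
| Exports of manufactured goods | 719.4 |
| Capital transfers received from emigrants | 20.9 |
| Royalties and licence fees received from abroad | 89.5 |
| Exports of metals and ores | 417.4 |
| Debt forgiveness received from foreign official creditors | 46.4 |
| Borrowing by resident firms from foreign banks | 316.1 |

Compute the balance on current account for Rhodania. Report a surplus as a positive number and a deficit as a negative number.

Goods: 750.1 + 719.4 - 589.7 + 417.4 - 338.1 + 1137.0 = 2096.1
Services: 89.5 - 69.3 - 165.5 = -145.3
Primary income: -83.3 + 47.8 = -35.5
Secondary income: -177.8 - 30.2 = -208.0
Current account = 2096.1 + (-145.3) + (-35.5) + (-208.0) = 1707.3
(Excluded from the current account — financial account: increase in resident deposits held at foreign banks 123.0, borrowing by resident firms from foreign banks 316.1; capital account: capital transfers received from emigrants 20.9, debt forgiveness received from foreign official creditors 46.4.)

1707.3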